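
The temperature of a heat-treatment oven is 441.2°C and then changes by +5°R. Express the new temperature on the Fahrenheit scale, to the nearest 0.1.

831.2°F

The 5°R change is an interval, so only the factor 5/9 applies: +5 × 5/9 = +2.7778°C.
Final Celsius temperature: 441.2000 + 2.7778 = 443.9778°C.
In Fahrenheit: 443.9778 × 1.8 + 32 = 831.2°F.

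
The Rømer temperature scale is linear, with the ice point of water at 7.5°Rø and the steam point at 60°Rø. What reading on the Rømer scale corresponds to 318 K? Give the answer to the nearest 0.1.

31.0°Rø

First in Celsius: 318 - 273.15 = 44.8500°C.
Linearly onto the Rømer scale: 7.5 + (44.8500 / 100) × (60 - 7.5) = 31.0°Rø.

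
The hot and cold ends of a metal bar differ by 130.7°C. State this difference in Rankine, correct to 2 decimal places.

235.26°R

For a temperature interval the offset drops out; only the factor 1.8 applies.
130.7 × 1.8 = 235.26.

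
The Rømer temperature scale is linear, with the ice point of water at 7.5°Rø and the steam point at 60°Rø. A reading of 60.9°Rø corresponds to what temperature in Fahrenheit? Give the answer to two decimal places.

215.09°F

Linear interpolation between the fixed points: C = (60.9 - 7.5) × 100 / (60 - 7.5) = 101.7143°C.
Then 101.7143 × 1.8 + 32 = 215.09°F.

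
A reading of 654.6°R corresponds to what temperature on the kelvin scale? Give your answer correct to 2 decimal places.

363.67 K

In Celsius: (654.6 - 491.67) × 5/9 = 90.5167°C.
In kelvin: 90.5167 + 273.15 = 363.67 K.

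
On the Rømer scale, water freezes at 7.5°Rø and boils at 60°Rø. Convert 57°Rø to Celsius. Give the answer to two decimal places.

Linear interpolation between the fixed points: C = (57 - 7.5) × 100 / (60 - 7.5) = 94.2857°C.

94.29°C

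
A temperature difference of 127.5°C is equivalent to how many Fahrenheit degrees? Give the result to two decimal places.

For a temperature interval the offset drops out; only the factor 1.8 applies.
127.5 × 1.8 = 229.50.

229.50°F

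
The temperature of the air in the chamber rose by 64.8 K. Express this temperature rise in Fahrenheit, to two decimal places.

116.64°F

For a temperature interval the offset drops out; only the factor 1.8 applies.
64.8 × 1.8 = 116.64.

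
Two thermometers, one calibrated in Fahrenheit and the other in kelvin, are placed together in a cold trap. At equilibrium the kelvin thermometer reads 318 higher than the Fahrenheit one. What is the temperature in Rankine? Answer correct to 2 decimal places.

318.76°R

Let x be the Fahrenheit reading; then the kelvin reading is 5/9·x + 255.372.
(5/9·x + 255.372) - x = 318  ⇒  (-4/9)·x = 62.6278  ⇒  x = -140.9125°F.
In Celsius: (-140.9125 - 32) × 5/9 = -96.0625°C.
In Rankine: -96.0625 × 1.8 + 491.67 = 318.76°R.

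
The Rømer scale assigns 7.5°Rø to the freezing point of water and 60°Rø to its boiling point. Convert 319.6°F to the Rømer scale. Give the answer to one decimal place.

91.4°Rø

First in Celsius: (319.6 - 32) × 5/9 = 159.7778°C.
Linearly onto the Rømer scale: 7.5 + (159.7778 / 100) × (60 - 7.5) = 91.4°Rø.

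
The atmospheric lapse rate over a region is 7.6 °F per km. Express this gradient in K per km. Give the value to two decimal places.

Since only a temperature interval is involved, the additive offset between the scales drops out.
A change of 1°F is a change of 5/9 K, so 7.6 × 5/9 = 4.22.

4.22 K/km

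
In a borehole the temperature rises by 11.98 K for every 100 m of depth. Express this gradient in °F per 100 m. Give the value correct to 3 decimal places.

The quantity depends on a temperature interval, so only the ratio of degree sizes applies; the offset between the scales is irrelevant.
A change of 1 K is a change of 1.8°F, so 11.98 × 1.8 = 21.564.

21.564 °F/100 m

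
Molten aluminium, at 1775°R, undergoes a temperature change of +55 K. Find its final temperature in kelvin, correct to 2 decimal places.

Initial temperature in Celsius: (1775 - 491.67) × 5/9 = 712.9611°C.
The 55 K change is an interval; Kelvin and Celsius degrees are the same size, so ΔC = +55°C.
Final Celsius temperature: 712.9611 + 55.0000 = 767.9611°C.
In kelvin: 767.9611 + 273.15 = 1041.11 K.

1041.11 K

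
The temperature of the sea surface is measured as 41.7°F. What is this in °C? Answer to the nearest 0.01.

5.39°C

In Celsius: (41.7 - 32) × 5/9 = 5.3889°C.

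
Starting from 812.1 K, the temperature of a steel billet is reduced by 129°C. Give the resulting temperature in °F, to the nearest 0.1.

Initial temperature in Celsius: 812.1 - 273.15 = 538.9500°C.
Final Celsius temperature: 538.9500 - 129.0000 = 409.9500°C.
In Fahrenheit: 409.9500 × 1.8 + 32 = 769.9°F.

769.9°F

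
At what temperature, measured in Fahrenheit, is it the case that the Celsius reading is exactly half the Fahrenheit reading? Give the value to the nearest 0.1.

Let F be the Fahrenheit reading. The Celsius reading is C = 5/9·F - 17.7778.
Require C = 0.5·F: 5/9·F - 17.7778 = 0.5·F.
(1/18)·F = 17.7778  ⇒  F = 320.0.

320.0°F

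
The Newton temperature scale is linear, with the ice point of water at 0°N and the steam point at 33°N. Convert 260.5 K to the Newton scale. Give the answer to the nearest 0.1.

-4.2°N

First in Celsius: 260.5 - 273.15 = -12.6500°C.
Linearly onto the Newton scale: 0 + (-12.6500 / 100) × (33 - 0) = -4.2°N.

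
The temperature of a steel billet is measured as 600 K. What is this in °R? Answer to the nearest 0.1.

1080.0°R

In Celsius: 600 - 273.15 = 326.8500°C.
In Rankine: 326.8500 × 1.8 + 491.67 = 1080.0°R.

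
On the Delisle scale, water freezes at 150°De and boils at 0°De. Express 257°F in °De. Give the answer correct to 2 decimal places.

First in Celsius: (257 - 32) × 5/9 = 125.0000°C.
Linearly onto the Delisle scale: 150 + (125.0000 / 100) × (0 - 150) = -37.50°De.

-37.50°De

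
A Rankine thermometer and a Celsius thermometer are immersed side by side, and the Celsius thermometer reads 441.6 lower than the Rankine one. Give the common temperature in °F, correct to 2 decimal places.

Let x be the Rankine reading; then the Celsius reading is 5/9·x - 273.15.
(5/9·x - 273.15) - x = -441.6  ⇒  (-4/9)·x = -168.45  ⇒  x = 379.0125°R.
In Celsius: (379.0125 - 491.67) × 5/9 = -62.5875°C.
In Fahrenheit: -62.5875 × 1.8 + 32 = -80.66°F.

-80.66°F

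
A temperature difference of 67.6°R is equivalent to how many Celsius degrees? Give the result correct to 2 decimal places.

An interval of 1°R corresponds to 5/9°C.
67.6 × 5/9 = 37.56.

37.56°C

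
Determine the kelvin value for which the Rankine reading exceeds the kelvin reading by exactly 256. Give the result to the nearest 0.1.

Let K be the kelvin reading. The Rankine reading is R = 1.8·K.
Require R - K = 256: (0.8)·K = 256.
K = (256) / (0.8) = 320.0.

320.0 K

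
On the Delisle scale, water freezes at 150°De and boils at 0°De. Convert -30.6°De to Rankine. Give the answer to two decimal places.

708.39°R

Linear interpolation between the fixed points: C = (-30.6 - 150) × 100 / (0 - 150) = 120.4000°C.
Then 120.4000 × 1.8 + 491.67 = 708.39°R.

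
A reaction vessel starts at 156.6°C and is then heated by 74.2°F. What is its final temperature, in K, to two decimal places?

470.97 K

The 74.2°F change is an interval, so only the factor 5/9 applies: +74.2 × 5/9 = +41.2222°C.
Final Celsius temperature: 156.6000 + 41.2222 = 197.8222°C.
In kelvin: 197.8222 + 273.15 = 470.97 K.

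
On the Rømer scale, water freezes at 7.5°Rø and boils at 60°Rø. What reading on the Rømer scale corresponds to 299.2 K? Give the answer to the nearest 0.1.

21.2°Rø

First in Celsius: 299.2 - 273.15 = 26.0500°C.
Linearly onto the Rømer scale: 7.5 + (26.0500 / 100) × (60 - 7.5) = 21.2°Rø.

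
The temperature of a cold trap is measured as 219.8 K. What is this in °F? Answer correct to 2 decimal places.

-64.03°F

In Celsius: 219.8 - 273.15 = -53.3500°C.
In Fahrenheit: -53.3500 × 1.8 + 32 = -64.03°F.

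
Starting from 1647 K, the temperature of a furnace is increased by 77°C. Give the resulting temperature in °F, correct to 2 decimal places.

Initial temperature in Celsius: 1647 - 273.15 = 1373.8500°C.
Final Celsius temperature: 1373.8500 + 77.0000 = 1450.8500°C.
In Fahrenheit: 1450.8500 × 1.8 + 32 = 2643.53°F.

2643.53°F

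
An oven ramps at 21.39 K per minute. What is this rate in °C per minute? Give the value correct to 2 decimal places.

The quantity depends on a temperature interval, so only the ratio of degree sizes applies; the offset between the scales is irrelevant.
A change of 1 K is a change of 1°C, so 21.39 × 1 = 21.39.

21.39 °C/minute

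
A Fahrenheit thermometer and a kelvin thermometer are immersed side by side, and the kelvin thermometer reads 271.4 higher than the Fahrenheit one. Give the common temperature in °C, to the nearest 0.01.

Let x be the Fahrenheit reading; then the kelvin reading is 5/9·x + 255.372.
(5/9·x + 255.372) - x = 271.4  ⇒  (-4/9)·x = 16.0278  ⇒  x = -36.0625°F.
In Celsius: (-36.0625 - 32) × 5/9 = -37.81°C.

-37.81°C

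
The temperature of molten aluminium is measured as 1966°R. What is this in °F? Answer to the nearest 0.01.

In Celsius: (1966 - 491.67) × 5/9 = 819.0722°C.
In Fahrenheit: 819.0722 × 1.8 + 32 = 1506.33°F.

1506.33°F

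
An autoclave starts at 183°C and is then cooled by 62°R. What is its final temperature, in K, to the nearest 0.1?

421.7 K

The 62°R change is an interval, so only the factor 5/9 applies: -62 × 5/9 = -34.4444°C.
Final Celsius temperature: 183.0000 - 34.4444 = 148.5556°C.
In kelvin: 148.5556 + 273.15 = 421.7 K.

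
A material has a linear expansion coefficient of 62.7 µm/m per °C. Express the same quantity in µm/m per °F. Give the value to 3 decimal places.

The quantity depends on a temperature interval, so only the ratio of degree sizes applies; the offset between the scales is irrelevant.
A change of 1°F is a change of 5/9°C, so per °F the value is 62.7 × 5/9 = 34.833.

34.833 µm/m per °F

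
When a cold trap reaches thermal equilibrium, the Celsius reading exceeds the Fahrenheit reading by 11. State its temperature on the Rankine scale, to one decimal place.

394.9°R

Let x be the Celsius reading; then the Fahrenheit reading is 1.8·x + 32.
(1.8·x + 32) - x = -11  ⇒  (0.8)·x = -43  ⇒  x = -53.7500°C.
In Rankine: -53.7500 × 1.8 + 491.67 = 394.9°R.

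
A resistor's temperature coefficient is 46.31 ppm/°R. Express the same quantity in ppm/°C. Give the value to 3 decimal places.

Since only a temperature interval is involved, the additive offset between the scales drops out.
A change of 1°C is a change of 1.8°R, so per °C the value is 46.31 × 1.8 = 83.358.

83.358 ppm/°C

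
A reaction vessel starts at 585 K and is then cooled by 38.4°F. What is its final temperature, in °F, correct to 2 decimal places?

Initial temperature in Celsius: 585 - 273.15 = 311.8500°C.
The 38.4°F change is an interval, so only the factor 5/9 applies: -38.4 × 5/9 = -21.3333°C.
Final Celsius temperature: 311.8500 - 21.3333 = 290.5167°C.
In Fahrenheit: 290.5167 × 1.8 + 32 = 554.93°F.

554.93°F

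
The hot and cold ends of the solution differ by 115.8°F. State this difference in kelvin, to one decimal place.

Only the scale ratio 5/9 matters for a change in temperature.
115.8 × 5/9 = 64.3.

64.3 K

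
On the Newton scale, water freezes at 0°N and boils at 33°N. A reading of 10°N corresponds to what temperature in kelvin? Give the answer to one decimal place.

303.5 K

Linear interpolation between the fixed points: C = (10 - 0) × 100 / (33 - 0) = 30.3030°C.
Then 30.3030 + 273.15 = 303.5 K.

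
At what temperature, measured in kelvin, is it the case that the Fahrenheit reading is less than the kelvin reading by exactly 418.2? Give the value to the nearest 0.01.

Let K be the kelvin reading. The Fahrenheit reading is F = 1.8·K - 459.67.
Require F - K = -418.2: (0.8)·K - 459.67 = -418.2.
K = (-418.2 + 459.67) / (0.8) = 51.84.

51.84 K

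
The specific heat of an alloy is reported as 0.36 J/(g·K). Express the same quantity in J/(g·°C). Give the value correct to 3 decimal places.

0.360 J/(g·°C)

The quantity depends on a temperature interval, so only the ratio of degree sizes applies; the offset between the scales is irrelevant.
A change of 1°C is a change of 1 K, so per °C the value is 0.36 × 1 = 0.360.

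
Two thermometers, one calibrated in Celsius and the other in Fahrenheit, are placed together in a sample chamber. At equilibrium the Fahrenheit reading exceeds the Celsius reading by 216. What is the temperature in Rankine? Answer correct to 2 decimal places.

905.67°R

Let x be the Celsius reading; then the Fahrenheit reading is 1.8·x + 32.
(1.8·x + 32) - x = 216  ⇒  (0.8)·x = 184  ⇒  x = 230.0000°C.
In Rankine: 230.0000 × 1.8 + 491.67 = 905.67°R.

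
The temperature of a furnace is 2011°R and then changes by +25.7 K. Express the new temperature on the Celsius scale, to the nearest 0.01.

869.77°C

Initial temperature in Celsius: (2011 - 491.67) × 5/9 = 844.0722°C.
The 25.7 K change is an interval; Kelvin and Celsius degrees are the same size, so ΔC = +25.7°C.
Final Celsius temperature: 844.0722 + 25.7000 = 869.7722°C.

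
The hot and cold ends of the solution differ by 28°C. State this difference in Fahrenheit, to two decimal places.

Only the scale ratio 1.8 matters for a change in temperature.
28 × 1.8 = 50.40.

50.40°F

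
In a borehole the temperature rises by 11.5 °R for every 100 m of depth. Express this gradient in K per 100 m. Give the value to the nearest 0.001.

6.389 K/100 m

Since only a temperature interval is involved, the additive offset between the scales drops out.
A change of 1°R is a change of 5/9 K, so 11.5 × 5/9 = 6.389.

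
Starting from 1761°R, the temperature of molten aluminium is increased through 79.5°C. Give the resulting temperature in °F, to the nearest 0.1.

Initial temperature in Celsius: (1761 - 491.67) × 5/9 = 705.1833°C.
Final Celsius temperature: 705.1833 + 79.5000 = 784.6833°C.
In Fahrenheit: 784.6833 × 1.8 + 32 = 1444.4°F.

1444.4°F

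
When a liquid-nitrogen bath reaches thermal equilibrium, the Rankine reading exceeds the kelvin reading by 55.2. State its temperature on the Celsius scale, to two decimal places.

-204.15°C

Let x be the Rankine reading; then the kelvin reading is 5/9·x.
(5/9·x) - x = -55.2  ⇒  (-4/9)·x = -55.2  ⇒  x = 124.2000°R.
In Celsius: (124.2 - 491.67) × 5/9 = -204.15°C.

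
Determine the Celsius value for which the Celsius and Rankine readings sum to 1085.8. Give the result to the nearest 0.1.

212.2°C

Let C be the Celsius reading. The Rankine reading is R = 1.8·C + 491.67.
Require C + R = 1085.8: (2.8)·C + 491.67 = 1085.8.
C = (1085.8 - 491.67) / (2.8) = 212.2.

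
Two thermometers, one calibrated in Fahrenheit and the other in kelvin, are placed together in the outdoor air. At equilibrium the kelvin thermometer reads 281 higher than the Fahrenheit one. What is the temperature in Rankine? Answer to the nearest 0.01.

Let x be the Fahrenheit reading; then the kelvin reading is 5/9·x + 255.372.
(5/9·x + 255.372) - x = 281  ⇒  (-4/9)·x = 25.6278  ⇒  x = -57.6625°F.
In Celsius: (-57.6625 - 32) × 5/9 = -49.8125°C.
In Rankine: -49.8125 × 1.8 + 491.67 = 402.01°R.

402.01°R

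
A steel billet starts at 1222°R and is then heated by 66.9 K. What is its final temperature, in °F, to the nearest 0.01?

Initial temperature in Celsius: (1222 - 491.67) × 5/9 = 405.7389°C.
The 66.9 K change is an interval; Kelvin and Celsius degrees are the same size, so ΔC = +66.9°C.
Final Celsius temperature: 405.7389 + 66.9000 = 472.6389°C.
In Fahrenheit: 472.6389 × 1.8 + 32 = 882.75°F.

882.75°F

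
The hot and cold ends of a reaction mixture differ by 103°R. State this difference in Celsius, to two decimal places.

An interval of 1°R corresponds to 5/9°C.
103 × 5/9 = 57.22.

57.22°C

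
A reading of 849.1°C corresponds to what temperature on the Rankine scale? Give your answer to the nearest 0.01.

2020.05°R

In Rankine: 849.1000 × 1.8 + 491.67 = 2020.05°R.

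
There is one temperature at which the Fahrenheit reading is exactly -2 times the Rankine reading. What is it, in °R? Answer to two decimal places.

153.22°R

Let R be the Rankine reading. The Fahrenheit reading is F = 1·R - 459.67.
Require F = -2·R: 1·R - 459.67 = -2·R.
(3)·R = 459.67  ⇒  R = 153.22.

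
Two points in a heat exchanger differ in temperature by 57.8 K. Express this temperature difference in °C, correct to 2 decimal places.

Kelvin and Celsius degrees are the same size, so the interval is unchanged: 57.80.

57.80°C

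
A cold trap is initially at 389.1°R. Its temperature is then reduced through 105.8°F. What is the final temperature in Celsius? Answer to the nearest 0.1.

Initial temperature in Celsius: (389.1 - 491.67) × 5/9 = -56.9833°C.
The 105.8°F change is an interval, so only the factor 5/9 applies: -105.8 × 5/9 = -58.7778°C.
Final Celsius temperature: -56.9833 - 58.7778 = -115.7611°C.

-115.8°C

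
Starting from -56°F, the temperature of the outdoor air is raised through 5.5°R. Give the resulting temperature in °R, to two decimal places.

409.17°R

Initial temperature in Celsius: (-56 - 32) × 5/9 = -48.8889°C.
The 5.5°R change is an interval, so only the factor 5/9 applies: +5.5 × 5/9 = +3.0556°C.
Final Celsius temperature: -48.8889 + 3.0556 = -45.8333°C.
In Rankine: -45.8333 × 1.8 + 491.67 = 409.17°R.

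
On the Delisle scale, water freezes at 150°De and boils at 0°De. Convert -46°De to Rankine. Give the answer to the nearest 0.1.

726.9°R

Linear interpolation between the fixed points: C = (-46 - 150) × 100 / (0 - 150) = 130.6667°C.
Then 130.6667 × 1.8 + 491.67 = 726.9°R.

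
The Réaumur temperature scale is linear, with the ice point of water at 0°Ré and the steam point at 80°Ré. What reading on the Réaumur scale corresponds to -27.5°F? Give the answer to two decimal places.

First in Celsius: (-27.5 - 32) × 5/9 = -33.0556°C.
Linearly onto the Réaumur scale: 0 + (-33.0556 / 100) × (80 - 0) = -26.44°Ré.

-26.44°Ré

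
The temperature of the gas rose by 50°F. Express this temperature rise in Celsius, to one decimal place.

An interval of 1°F corresponds to 5/9°C.
50 × 5/9 = 27.8.

27.8°C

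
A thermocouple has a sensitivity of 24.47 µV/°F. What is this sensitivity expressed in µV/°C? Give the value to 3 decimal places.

Since only a temperature interval is involved, the additive offset between the scales drops out.
A change of 1°C is a change of 1.8°F, so per °C the value is 24.47 × 1.8 = 44.046.

44.046 µV/°C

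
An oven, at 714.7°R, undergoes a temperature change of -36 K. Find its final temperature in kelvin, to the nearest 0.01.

361.06 K

Initial temperature in Celsius: (714.7 - 491.67) × 5/9 = 123.9056°C.
The 36 K change is an interval; Kelvin and Celsius degrees are the same size, so ΔC = -36°C.
Final Celsius temperature: 123.9056 - 36.0000 = 87.9056°C.
In kelvin: 87.9056 + 273.15 = 361.06 K.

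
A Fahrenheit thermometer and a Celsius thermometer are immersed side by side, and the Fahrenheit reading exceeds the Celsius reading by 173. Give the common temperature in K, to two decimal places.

Let x be the Fahrenheit reading; then the Celsius reading is 5/9·x - 17.7778.
(5/9·x - 17.7778) - x = -173  ⇒  (-4/9)·x = -155.222  ⇒  x = 349.2500°F.
In Celsius: (349.25 - 32) × 5/9 = 176.2500°C.
In kelvin: 176.2500 + 273.15 = 449.40 K.

449.40 K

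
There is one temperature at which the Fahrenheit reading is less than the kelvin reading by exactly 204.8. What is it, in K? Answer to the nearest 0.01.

318.59 K

Let K be the kelvin reading. The Fahrenheit reading is F = 1.8·K - 459.67.
Require F - K = -204.8: (0.8)·K - 459.67 = -204.8.
K = (-204.8 + 459.67) / (0.8) = 318.59.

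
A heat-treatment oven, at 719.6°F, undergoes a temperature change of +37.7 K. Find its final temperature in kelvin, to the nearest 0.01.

692.85 K

Initial temperature in Celsius: (719.6 - 32) × 5/9 = 382.0000°C.
The 37.7 K change is an interval; Kelvin and Celsius degrees are the same size, so ΔC = +37.7°C.
Final Celsius temperature: 382.0000 + 37.7000 = 419.7000°C.
In kelvin: 419.7000 + 273.15 = 692.85 K.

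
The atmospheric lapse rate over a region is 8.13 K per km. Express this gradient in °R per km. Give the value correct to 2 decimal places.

Since only a temperature interval is involved, the additive offset between the scales drops out.
A change of 1 K is a change of 1.8°R, so 8.13 × 1.8 = 14.63.

14.63 °R/km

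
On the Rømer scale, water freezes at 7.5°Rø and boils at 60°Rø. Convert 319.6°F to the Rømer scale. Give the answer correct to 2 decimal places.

First in Celsius: (319.6 - 32) × 5/9 = 159.7778°C.
Linearly onto the Rømer scale: 7.5 + (159.7778 / 100) × (60 - 7.5) = 91.38°Rø.

91.38°Rø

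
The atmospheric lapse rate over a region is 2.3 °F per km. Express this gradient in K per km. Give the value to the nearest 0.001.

1.278 K/km

The quantity depends on a temperature interval, so only the ratio of degree sizes applies; the offset between the scales is irrelevant.
A change of 1°F is a change of 5/9 K, so 2.3 × 5/9 = 1.278.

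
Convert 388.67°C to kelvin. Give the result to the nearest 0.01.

In kelvin: 388.6700 + 273.15 = 661.82 K.

661.82 K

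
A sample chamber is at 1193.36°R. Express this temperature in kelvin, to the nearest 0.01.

662.98 K

In Celsius: (1193.36 - 491.67) × 5/9 = 389.8278°C.
In kelvin: 389.8278 + 273.15 = 662.98 K.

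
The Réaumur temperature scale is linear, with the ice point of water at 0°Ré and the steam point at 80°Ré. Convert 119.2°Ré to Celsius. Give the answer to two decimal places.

149.00°C

Linear interpolation between the fixed points: C = (119.2 - 0) × 100 / (80 - 0) = 149.0000°C.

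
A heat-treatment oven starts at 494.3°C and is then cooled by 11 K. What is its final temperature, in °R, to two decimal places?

The 11 K change is an interval; Kelvin and Celsius degrees are the same size, so ΔC = -11°C.
Final Celsius temperature: 494.3000 - 11.0000 = 483.3000°C.
In Rankine: 483.3000 × 1.8 + 491.67 = 1361.61°R.

1361.61°R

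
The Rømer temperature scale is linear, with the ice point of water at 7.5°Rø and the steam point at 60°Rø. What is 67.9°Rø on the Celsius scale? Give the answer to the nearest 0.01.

115.05°C

Linear interpolation between the fixed points: C = (67.9 - 7.5) × 100 / (60 - 7.5) = 115.0476°C.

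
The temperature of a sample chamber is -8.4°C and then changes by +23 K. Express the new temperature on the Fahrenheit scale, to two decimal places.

58.28°F

The 23 K change is an interval; Kelvin and Celsius degrees are the same size, so ΔC = +23°C.
Final Celsius temperature: -8.4000 + 23.0000 = 14.6000°C.
In Fahrenheit: 14.6000 × 1.8 + 32 = 58.28°F.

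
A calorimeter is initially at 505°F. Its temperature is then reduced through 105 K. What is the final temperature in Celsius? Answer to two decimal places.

157.78°C

Initial temperature in Celsius: (505 - 32) × 5/9 = 262.7778°C.
The 105 K change is an interval; Kelvin and Celsius degrees are the same size, so ΔC = -105°C.
Final Celsius temperature: 262.7778 - 105.0000 = 157.7778°C.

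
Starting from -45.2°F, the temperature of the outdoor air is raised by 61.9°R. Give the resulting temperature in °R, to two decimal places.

476.37°R

Initial temperature in Celsius: (-45.2 - 32) × 5/9 = -42.8889°C.
The 61.9°R change is an interval, so only the factor 5/9 applies: +61.9 × 5/9 = +34.3889°C.
Final Celsius temperature: -42.8889 + 34.3889 = -8.5000°C.
In Rankine: -8.5000 × 1.8 + 491.67 = 476.37°R.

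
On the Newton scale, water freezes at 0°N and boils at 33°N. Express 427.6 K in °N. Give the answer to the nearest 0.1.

First in Celsius: 427.6 - 273.15 = 154.4500°C.
Linearly onto the Newton scale: 0 + (154.4500 / 100) × (33 - 0) = 51.0°N.

51.0°N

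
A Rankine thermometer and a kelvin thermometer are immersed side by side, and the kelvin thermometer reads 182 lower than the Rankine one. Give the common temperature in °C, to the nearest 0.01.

-45.65°C

Let x be the Rankine reading; then the kelvin reading is 5/9·x.
(5/9·x) - x = -182  ⇒  (-4/9)·x = -182  ⇒  x = 409.5000°R.
In Celsius: (409.5 - 491.67) × 5/9 = -45.65°C.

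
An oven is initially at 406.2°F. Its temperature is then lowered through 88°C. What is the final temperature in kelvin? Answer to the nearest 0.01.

Initial temperature in Celsius: (406.2 - 32) × 5/9 = 207.8889°C.
Final Celsius temperature: 207.8889 - 88.0000 = 119.8889°C.
In kelvin: 119.8889 + 273.15 = 393.04 K.

393.04 K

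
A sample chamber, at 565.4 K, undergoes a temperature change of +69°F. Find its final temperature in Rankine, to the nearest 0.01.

Initial temperature in Celsius: 565.4 - 273.15 = 292.2500°C.
The 69°F change is an interval, so only the factor 5/9 applies: +69 × 5/9 = +38.3333°C.
Final Celsius temperature: 292.2500 + 38.3333 = 330.5833°C.
In Rankine: 330.5833 × 1.8 + 491.67 = 1086.72°R.

1086.72°R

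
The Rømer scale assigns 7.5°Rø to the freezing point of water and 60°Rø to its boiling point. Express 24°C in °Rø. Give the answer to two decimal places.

Linearly onto the Rømer scale: 7.5 + (24.0000 / 100) × (60 - 7.5) = 20.10°Rø.

20.10°Rø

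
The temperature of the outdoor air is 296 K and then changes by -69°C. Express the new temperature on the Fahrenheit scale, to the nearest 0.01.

Initial temperature in Celsius: 296 - 273.15 = 22.8500°C.
Final Celsius temperature: 22.8500 - 69.0000 = -46.1500°C.
In Fahrenheit: -46.1500 × 1.8 + 32 = -51.07°F.

-51.07°F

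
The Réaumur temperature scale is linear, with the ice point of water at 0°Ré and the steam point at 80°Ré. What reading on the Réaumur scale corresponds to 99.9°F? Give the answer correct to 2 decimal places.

30.18°Ré

First in Celsius: (99.9 - 32) × 5/9 = 37.7222°C.
Linearly onto the Réaumur scale: 0 + (37.7222 / 100) × (80 - 0) = 30.18°Ré.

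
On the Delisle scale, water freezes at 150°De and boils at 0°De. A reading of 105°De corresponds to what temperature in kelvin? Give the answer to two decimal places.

303.15 K

Linear interpolation between the fixed points: C = (105 - 150) × 100 / (0 - 150) = 30.0000°C.
Then 30.0000 + 273.15 = 303.15 K.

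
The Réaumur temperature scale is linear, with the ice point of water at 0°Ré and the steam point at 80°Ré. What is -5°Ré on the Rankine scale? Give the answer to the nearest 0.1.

Linear interpolation between the fixed points: C = (-5 - 0) × 100 / (80 - 0) = -6.2500°C.
Then -6.2500 × 1.8 + 491.67 = 480.4°R.

480.4°R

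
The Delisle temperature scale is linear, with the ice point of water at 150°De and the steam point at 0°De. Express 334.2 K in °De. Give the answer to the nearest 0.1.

First in Celsius: 334.2 - 273.15 = 61.0500°C.
Linearly onto the Delisle scale: 150 + (61.0500 / 100) × (0 - 150) = 58.4°De.

58.4°De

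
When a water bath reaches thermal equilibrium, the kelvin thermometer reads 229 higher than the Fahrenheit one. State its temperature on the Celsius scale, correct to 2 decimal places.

15.19°C

Let x be the Fahrenheit reading; then the kelvin reading is 5/9·x + 255.372.
(5/9·x + 255.372) - x = 229  ⇒  (-4/9)·x = -26.3722  ⇒  x = 59.3375°F.
In Celsius: (59.3375 - 32) × 5/9 = 15.19°C.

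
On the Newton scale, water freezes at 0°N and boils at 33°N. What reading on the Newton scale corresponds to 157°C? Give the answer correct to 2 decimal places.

51.81°N

Linearly onto the Newton scale: 0 + (157.0000 / 100) × (33 - 0) = 51.81°N.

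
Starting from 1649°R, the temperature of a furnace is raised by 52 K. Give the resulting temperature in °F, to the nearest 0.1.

1282.9°F

Initial temperature in Celsius: (1649 - 491.67) × 5/9 = 642.9611°C.
The 52 K change is an interval; Kelvin and Celsius degrees are the same size, so ΔC = +52°C.
Final Celsius temperature: 642.9611 + 52.0000 = 694.9611°C.
In Fahrenheit: 694.9611 × 1.8 + 32 = 1282.9°F.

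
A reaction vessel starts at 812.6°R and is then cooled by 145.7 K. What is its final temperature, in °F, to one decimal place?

90.7°F

Initial temperature in Celsius: (812.6 - 491.67) × 5/9 = 178.2944°C.
The 145.7 K change is an interval; Kelvin and Celsius degrees are the same size, so ΔC = -145.7°C.
Final Celsius temperature: 178.2944 - 145.7000 = 32.5944°C.
In Fahrenheit: 32.5944 × 1.8 + 32 = 90.7°F.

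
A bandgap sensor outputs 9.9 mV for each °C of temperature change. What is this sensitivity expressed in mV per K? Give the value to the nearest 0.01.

9.90 mV per K

The quantity depends on a temperature interval, so only the ratio of degree sizes applies; the offset between the scales is irrelevant.
A change of 1 K is a change of 1°C, so per K the value is 9.9 × 1 = 9.90.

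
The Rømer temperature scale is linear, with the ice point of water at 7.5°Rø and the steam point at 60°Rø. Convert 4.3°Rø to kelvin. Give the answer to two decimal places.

Linear interpolation between the fixed points: C = (4.3 - 7.5) × 100 / (60 - 7.5) = -6.0952°C.
Then -6.0952 + 273.15 = 267.05 K.

267.05 K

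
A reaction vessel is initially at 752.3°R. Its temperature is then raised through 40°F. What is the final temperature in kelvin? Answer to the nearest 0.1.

Initial temperature in Celsius: (752.3 - 491.67) × 5/9 = 144.7944°C.
The 40°F change is an interval, so only the factor 5/9 applies: +40 × 5/9 = +22.2222°C.
Final Celsius temperature: 144.7944 + 22.2222 = 167.0167°C.
In kelvin: 167.0167 + 273.15 = 440.2 K.

440.2 K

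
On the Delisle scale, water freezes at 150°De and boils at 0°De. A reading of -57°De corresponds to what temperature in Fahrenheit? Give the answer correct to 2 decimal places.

Linear interpolation between the fixed points: C = (-57 - 150) × 100 / (0 - 150) = 138.0000°C.
Then 138.0000 × 1.8 + 32 = 280.40°F.

280.40°F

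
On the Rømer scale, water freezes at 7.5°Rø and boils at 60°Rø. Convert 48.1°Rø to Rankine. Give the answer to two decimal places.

630.87°R

Linear interpolation between the fixed points: C = (48.1 - 7.5) × 100 / (60 - 7.5) = 77.3333°C.
Then 77.3333 × 1.8 + 491.67 = 630.87°R.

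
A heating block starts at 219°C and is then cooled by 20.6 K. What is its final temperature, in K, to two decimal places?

The 20.6 K change is an interval; Kelvin and Celsius degrees are the same size, so ΔC = -20.6°C.
Final Celsius temperature: 219.0000 - 20.6000 = 198.4000°C.
In kelvin: 198.4000 + 273.15 = 471.55 K.

471.55 K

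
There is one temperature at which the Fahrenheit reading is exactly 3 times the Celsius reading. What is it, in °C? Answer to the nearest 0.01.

26.67°C

Let C be the Celsius reading. The Fahrenheit reading is F = 1.8·C + 32.
Require F = 3·C: 1.8·C + 32 = 3·C.
(-1.2)·C = -32  ⇒  C = 26.67.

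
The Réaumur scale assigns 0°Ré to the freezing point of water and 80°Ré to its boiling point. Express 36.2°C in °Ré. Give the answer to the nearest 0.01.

Linearly onto the Réaumur scale: 0 + (36.2000 / 100) × (80 - 0) = 28.96°Ré.

28.96°Ré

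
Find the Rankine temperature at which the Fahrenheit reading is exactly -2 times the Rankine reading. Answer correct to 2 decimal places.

Let R be the Rankine reading. The Fahrenheit reading is F = 1·R - 459.67.
Require F = -2·R: 1·R - 459.67 = -2·R.
(3)·R = 459.67  ⇒  R = 153.22.

153.22°R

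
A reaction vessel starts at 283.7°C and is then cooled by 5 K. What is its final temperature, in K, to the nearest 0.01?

The 5 K change is an interval; Kelvin and Celsius degrees are the same size, so ΔC = -5°C.
Final Celsius temperature: 283.7000 - 5.0000 = 278.7000°C.
In kelvin: 278.7000 + 273.15 = 551.85 K.

551.85 K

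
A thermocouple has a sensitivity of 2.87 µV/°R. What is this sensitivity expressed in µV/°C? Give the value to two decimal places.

5.17 µV/°C

Since only a temperature interval is involved, the additive offset between the scales drops out.
A change of 1°C is a change of 1.8°R, so per °C the value is 2.87 × 1.8 = 5.17.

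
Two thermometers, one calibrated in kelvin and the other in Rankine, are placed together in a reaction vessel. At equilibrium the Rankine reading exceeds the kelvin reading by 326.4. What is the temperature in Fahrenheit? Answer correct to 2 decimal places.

Let x be the kelvin reading; then the Rankine reading is 1.8·x.
(1.8·x) - x = 326.4  ⇒  (0.8)·x = 326.4  ⇒  x = 408.0000 K.
In Celsius: 408 - 273.15 = 134.8500°C.
In Fahrenheit: 134.8500 × 1.8 + 32 = 274.73°F.

274.73°F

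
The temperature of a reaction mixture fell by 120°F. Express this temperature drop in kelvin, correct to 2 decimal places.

Only the scale ratio 5/9 matters for a change in temperature.
120 × 5/9 = 66.67.

66.67 K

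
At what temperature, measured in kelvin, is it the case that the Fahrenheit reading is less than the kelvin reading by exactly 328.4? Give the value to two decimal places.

Let K be the kelvin reading. The Fahrenheit reading is F = 1.8·K - 459.67.
Require F - K = -328.4: (0.8)·K - 459.67 = -328.4.
K = (-328.4 + 459.67) / (0.8) = 164.09.

164.09 K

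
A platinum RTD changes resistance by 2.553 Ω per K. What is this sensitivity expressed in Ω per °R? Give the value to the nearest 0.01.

1.42 Ω per °R

Since only a temperature interval is involved, the additive offset between the scales drops out.
A change of 1°R is a change of 5/9 K, so per °R the value is 2.553 × 5/9 = 1.42.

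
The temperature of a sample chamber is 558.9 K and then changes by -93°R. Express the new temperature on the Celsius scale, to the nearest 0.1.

Initial temperature in Celsius: 558.9 - 273.15 = 285.7500°C.
The 93°R change is an interval, so only the factor 5/9 applies: -93 × 5/9 = -51.6667°C.
Final Celsius temperature: 285.7500 - 51.6667 = 234.0833°C.

234.1°C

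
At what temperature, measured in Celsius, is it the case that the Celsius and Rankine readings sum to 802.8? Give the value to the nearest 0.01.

111.12°C

Let C be the Celsius reading. The Rankine reading is R = 1.8·C + 491.67.
Require C + R = 802.8: (2.8)·C + 491.67 = 802.8.
C = (802.8 - 491.67) / (2.8) = 111.12.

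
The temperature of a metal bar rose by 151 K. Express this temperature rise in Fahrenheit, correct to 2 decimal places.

An interval of 1 K corresponds to 1.8°F.
151 × 1.8 = 271.80.

271.80°F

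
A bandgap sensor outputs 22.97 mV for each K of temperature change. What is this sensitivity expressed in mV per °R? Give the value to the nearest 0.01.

12.76 mV per °R

The quantity depends on a temperature interval, so only the ratio of degree sizes applies; the offset between the scales is irrelevant.
A change of 1°R is a change of 5/9 K, so per °R the value is 22.97 × 5/9 = 12.76.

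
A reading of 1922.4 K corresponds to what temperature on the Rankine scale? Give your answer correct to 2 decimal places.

3460.32°R

In Celsius: 1922.4 - 273.15 = 1649.2500°C.
In Rankine: 1649.2500 × 1.8 + 491.67 = 3460.32°R.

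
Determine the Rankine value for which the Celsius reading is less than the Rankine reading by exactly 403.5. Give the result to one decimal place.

293.3°R

Let R be the Rankine reading. The Celsius reading is C = 5/9·R - 273.15.
Require C - R = -403.5: (-4/9)·R - 273.15 = -403.5.
R = (-403.5 + 273.15) / (-4/9) = 293.3.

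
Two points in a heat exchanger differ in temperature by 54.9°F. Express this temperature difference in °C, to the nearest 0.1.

For a temperature interval the offset drops out; only the factor 5/9 applies.
54.9 × 5/9 = 30.5.

30.5°C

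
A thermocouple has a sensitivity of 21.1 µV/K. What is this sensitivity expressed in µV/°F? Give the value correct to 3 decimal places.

11.722 µV/°F

Since only a temperature interval is involved, the additive offset between the scales drops out.
A change of 1°F is a change of 5/9 K, so per °F the value is 21.1 × 5/9 = 11.722.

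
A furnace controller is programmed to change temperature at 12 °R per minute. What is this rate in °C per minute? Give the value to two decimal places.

Since only a temperature interval is involved, the additive offset between the scales drops out.
A change of 1°R is a change of 5/9°C, so 12 × 5/9 = 6.67.

6.67 °C/minute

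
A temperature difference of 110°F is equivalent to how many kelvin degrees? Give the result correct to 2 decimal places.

61.11 K

An interval of 1°F corresponds to 5/9 K.
110 × 5/9 = 61.11.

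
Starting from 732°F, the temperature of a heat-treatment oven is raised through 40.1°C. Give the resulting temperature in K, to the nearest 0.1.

702.1 K

Initial temperature in Celsius: (732 - 32) × 5/9 = 388.8889°C.
Final Celsius temperature: 388.8889 + 40.1000 = 428.9889°C.
In kelvin: 428.9889 + 273.15 = 702.1 K.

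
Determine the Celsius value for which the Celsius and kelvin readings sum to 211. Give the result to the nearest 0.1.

Let C be the Celsius reading. The kelvin reading is K = 1·C + 273.15.
Require C + K = 211: (2)·C + 273.15 = 211.
C = (211 - 273.15) / (2) = -31.1.

-31.1°C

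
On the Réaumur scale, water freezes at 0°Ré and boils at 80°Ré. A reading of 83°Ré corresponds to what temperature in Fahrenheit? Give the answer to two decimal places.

218.75°F

Linear interpolation between the fixed points: C = (83 - 0) × 100 / (80 - 0) = 103.7500°C.
Then 103.7500 × 1.8 + 32 = 218.75°F.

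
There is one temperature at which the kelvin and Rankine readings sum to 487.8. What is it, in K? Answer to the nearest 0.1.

Let K be the kelvin reading. The Rankine reading is R = 1.8·K.
Require K + R = 487.8: (2.8)·K = 487.8.
K = (487.8) / (2.8) = 174.2.

174.2 K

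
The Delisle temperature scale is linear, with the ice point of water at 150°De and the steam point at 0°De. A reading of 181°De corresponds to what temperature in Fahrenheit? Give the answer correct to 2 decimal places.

Linear interpolation between the fixed points: C = (181 - 150) × 100 / (0 - 150) = -20.6667°C.
Then -20.6667 × 1.8 + 32 = -5.20°F.

-5.20°F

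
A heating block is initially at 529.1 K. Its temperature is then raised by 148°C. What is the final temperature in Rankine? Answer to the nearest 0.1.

Initial temperature in Celsius: 529.1 - 273.15 = 255.9500°C.
Final Celsius temperature: 255.9500 + 148.0000 = 403.9500°C.
In Rankine: 403.9500 × 1.8 + 491.67 = 1218.8°R.

1218.8°R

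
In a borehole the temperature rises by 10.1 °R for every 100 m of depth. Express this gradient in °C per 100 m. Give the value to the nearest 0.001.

5.611 °C/100 m

The quantity depends on a temperature interval, so only the ratio of degree sizes applies; the offset between the scales is irrelevant.
A change of 1°R is a change of 5/9°C, so 10.1 × 5/9 = 5.611.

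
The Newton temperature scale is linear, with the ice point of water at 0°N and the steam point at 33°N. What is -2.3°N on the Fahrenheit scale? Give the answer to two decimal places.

Linear interpolation between the fixed points: C = (-2.3 - 0) × 100 / (33 - 0) = -6.9697°C.
Then -6.9697 × 1.8 + 32 = 19.45°F.

19.45°F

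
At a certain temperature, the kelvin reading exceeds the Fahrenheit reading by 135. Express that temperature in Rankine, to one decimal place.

Let x be the kelvin reading; then the Fahrenheit reading is 1.8·x - 459.67.
(1.8·x - 459.67) - x = -135  ⇒  (0.8)·x = 324.67  ⇒  x = 405.8375 K.
In Celsius: 405.8375 - 273.15 = 132.6875°C.
In Rankine: 132.6875 × 1.8 + 491.67 = 730.5°R.

730.5°R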